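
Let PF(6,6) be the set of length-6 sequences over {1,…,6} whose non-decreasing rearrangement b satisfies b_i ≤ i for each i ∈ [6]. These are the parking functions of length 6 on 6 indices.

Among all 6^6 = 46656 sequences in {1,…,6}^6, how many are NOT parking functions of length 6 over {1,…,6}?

|PF(6,6)| = 1·7^5 = 1·16807 = 16807 (Pollak)
Example (4,5,4,6,5,3) → sorted (3,4,4,5,5,6): b_1=3>1, not a PF.
Total 46656; non-PF = 46656−16807 = 29849

29849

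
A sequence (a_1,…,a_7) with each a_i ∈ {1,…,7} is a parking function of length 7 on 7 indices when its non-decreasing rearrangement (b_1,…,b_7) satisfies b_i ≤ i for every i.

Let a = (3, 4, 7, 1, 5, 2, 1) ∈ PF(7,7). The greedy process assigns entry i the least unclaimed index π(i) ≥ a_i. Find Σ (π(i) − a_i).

5

Σπ = 28 ({1..7} each once); Σa = 3+4+7+1+5+2+1 = 23; disp = 28−23 = 5.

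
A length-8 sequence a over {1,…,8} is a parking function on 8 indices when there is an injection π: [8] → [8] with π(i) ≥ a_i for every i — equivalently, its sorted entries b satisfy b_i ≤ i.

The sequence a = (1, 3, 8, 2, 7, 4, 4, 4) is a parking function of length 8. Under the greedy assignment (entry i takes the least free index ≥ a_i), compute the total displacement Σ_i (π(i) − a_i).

3

Σπ = 36 ({1..8} each once); Σa = 1+3+8+2+7+4+4+4 = 33; disp = 36−33 = 3.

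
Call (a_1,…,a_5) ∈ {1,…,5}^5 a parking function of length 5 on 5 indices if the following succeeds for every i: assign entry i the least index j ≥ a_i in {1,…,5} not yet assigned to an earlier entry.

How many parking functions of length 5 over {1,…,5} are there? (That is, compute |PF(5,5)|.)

#PF = (6−5)·6^(5−1) = 1·1296 = 1296 (Pollak)
E.g. (1,4,2,5,2) → sorted (1,2,2,4,5): b_i ≤ i ∀i, a PF.

1296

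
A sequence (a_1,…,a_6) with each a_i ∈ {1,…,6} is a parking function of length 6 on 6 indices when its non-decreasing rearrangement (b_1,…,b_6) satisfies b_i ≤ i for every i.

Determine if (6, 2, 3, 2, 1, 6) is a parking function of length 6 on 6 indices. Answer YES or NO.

NO

Sorted: b = (1, 2, 2, 3, 6, 6).
  b_1=1 ≤ 1
  b_2=2 ≤ 2
  b_3=2 ≤ 3
  b_4=3 ≤ 4
  b_5=6 > 5
  fails at i=5 ⇒ NO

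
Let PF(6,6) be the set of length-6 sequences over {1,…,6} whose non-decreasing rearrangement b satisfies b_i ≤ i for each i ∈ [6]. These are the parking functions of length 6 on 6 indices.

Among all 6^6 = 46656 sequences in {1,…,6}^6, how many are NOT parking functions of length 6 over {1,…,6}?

29849

Count = (6−6+1)·(6+1)^(6−1) = 1·16807 = 16807 (Pollak)
One tuple (5,5,4,4,5,5) → sorted (4,4,5,5,5,5): b_1=4>1, not a PF.
6^6 − 16807 = 46656 − 16807 = 29849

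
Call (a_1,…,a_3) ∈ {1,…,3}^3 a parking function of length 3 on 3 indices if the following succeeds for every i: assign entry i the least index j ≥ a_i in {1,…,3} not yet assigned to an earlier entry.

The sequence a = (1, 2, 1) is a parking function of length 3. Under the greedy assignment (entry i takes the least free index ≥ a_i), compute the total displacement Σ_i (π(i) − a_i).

2

Σπ(i) = 1+…+3 = 6; Σa = 1+2+1 = 4; disp = 6−4 = 2.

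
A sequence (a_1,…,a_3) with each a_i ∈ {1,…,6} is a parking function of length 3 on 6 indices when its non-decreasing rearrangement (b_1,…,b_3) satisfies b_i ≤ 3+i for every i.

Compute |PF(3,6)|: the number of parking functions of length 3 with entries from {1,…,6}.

196

Count = (6+1−3)·(6+1)^{3−1} = 4×49 = 196 (Pollak)
E.g. (5,2,4) → sorted (2,4,5): b_i ≤ 3+i ∀i, a PF.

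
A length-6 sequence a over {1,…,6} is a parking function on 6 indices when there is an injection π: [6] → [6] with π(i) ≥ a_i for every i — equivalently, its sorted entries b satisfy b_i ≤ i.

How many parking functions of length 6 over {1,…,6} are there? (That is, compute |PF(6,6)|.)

16807

Count = (6−6+1)·(6+1)^(6−1) = 1×16807 = 16807 (Konheim–Weiss)
Check (4,2,2,1,5,2) → sorted (1,2,2,2,4,5): b_i ≤ i ∀i, a PF.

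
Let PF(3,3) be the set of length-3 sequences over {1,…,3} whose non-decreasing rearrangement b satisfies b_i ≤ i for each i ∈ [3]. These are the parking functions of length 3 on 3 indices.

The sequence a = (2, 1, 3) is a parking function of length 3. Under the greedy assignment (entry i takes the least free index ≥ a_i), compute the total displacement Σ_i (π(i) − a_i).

Σπ(i) = 1+…+3 = 6; Σa = 2+1+3 = 6; disp = 6−6 = 0.

0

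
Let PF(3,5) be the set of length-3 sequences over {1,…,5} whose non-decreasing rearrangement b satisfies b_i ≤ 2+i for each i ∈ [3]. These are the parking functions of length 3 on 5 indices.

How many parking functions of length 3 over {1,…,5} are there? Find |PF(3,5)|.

Count = (5+1−3)·(5+1)^{3−1} = 3×36 = 108 (Konheim–Weiss)
One tuple (5,4,3) → sorted (3,4,5): b_i ≤ 2+i ∀i, a PF.

108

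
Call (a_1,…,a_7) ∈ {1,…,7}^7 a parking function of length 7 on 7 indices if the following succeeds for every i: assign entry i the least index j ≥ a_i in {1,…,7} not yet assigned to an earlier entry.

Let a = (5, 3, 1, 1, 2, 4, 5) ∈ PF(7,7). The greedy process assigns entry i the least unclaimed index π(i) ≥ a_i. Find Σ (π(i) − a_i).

Σπ = 28 ({1..7} each once); Σa = 5+3+1+1+2+4+5 = 21; disp = 28−21 = 7.

7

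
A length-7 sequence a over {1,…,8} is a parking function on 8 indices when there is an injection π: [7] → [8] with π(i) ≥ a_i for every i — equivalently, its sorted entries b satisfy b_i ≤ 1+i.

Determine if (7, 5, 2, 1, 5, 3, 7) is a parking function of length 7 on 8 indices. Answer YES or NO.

Sorted: b = (1, 2, 3, 5, 5, 7, 7).
  b_1=1 ≤ 2
  b_2=2 ≤ 3
  b_3=3 ≤ 4
  b_4=5 ≤ 5
  b_5=5 ≤ 6
  b_6=7 ≤ 7
  b_7=7 ≤ 8
All bounds hold ⇒ YES

YES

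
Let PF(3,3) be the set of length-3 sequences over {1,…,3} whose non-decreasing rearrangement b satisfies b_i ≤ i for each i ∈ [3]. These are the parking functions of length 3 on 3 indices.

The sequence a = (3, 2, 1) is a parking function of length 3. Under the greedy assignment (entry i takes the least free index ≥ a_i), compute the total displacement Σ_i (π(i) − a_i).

Σπ = 6 ({1..3} each once); Σa = 3+2+1 = 6; disp = 6−6 = 0.

0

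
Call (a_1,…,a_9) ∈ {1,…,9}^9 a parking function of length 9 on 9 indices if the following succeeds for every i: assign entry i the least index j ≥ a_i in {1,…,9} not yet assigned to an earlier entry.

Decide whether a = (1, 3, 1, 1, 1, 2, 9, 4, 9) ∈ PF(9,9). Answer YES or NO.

Rearranged: b = (1, 1, 1, 1, 2, 3, 4, 9, 9).
  b_1=1 ≤ 1
  b_2=1 ≤ 2
  b_3=1 ≤ 3
  b_4=1 ≤ 4
  b_5=2 ≤ 5
  b_6=3 ≤ 6
  b_7=4 ≤ 7
  b_8=9 > 8
  fails at i=8 ⇒ NO

NO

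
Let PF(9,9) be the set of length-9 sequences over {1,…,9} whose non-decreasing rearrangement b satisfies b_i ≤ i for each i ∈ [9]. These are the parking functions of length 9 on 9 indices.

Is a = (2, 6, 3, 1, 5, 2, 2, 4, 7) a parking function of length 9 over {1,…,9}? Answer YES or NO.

YES

Order a: b = (1, 2, 2, 2, 3, 4, 5, 6, 7).
  b_1=1 ≤ 1
  b_2=2 ≤ 2
  b_3=2 ≤ 3
  b_4=2 ≤ 4
  b_5=3 ≤ 5
  b_6=4 ≤ 6
  b_7=5 ≤ 7
  b_8=6 ≤ 8
  b_9=7 ≤ 9
All bounds hold ⇒ YES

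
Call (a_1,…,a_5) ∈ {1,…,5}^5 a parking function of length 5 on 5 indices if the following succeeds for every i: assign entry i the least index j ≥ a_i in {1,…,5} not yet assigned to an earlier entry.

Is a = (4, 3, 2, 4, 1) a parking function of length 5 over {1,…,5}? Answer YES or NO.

YES

Sorted: b = (1, 2, 3, 4, 4).
  b_1=1 ≤ 1
  b_2=2 ≤ 2
  b_3=3 ≤ 3
  b_4=4 ≤ 4
  b_5=4 ≤ 5
All bounds hold ⇒ YES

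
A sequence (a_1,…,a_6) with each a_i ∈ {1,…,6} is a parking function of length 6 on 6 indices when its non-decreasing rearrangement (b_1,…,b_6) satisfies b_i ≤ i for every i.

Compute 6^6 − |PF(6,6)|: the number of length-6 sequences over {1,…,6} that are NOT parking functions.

Count = (7−6)·7^(6−1) = 1 · 16807 = 16807 (Pollak)
Check (6,4,5,6,5,5) → sorted (4,5,5,5,6,6): b_1=4>1, not a PF.
Total 46656; non-PF = 46656−16807 = 29849

29849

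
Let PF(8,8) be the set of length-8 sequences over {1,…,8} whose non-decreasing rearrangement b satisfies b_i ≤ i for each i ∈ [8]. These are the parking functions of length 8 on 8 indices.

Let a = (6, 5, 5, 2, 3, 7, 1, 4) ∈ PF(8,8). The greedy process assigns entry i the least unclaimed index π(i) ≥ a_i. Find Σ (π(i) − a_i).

Σπ = 36 ({1..8} each once); Σa = 6+5+5+2+3+7+1+4 = 33; disp = 36−33 = 3.

3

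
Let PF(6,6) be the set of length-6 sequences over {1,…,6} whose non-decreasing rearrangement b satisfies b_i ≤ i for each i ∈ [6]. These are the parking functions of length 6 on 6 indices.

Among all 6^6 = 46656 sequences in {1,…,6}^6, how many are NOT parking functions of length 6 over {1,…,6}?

29849

|PF| = (6+1−6)·(6+1)^{6−1} = 1·16807 = 16807 [KW]
E.g. (4,5,3,5,5,3) → sorted (3,3,4,5,5,5): b_1=3>1, not a PF.
6^6 − 16807 = 46656 − 16807 = 29849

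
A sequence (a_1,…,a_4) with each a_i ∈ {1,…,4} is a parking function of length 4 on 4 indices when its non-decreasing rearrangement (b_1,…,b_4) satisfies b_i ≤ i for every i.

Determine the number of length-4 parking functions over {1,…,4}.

125

|PF(4,4)| = (4−4+1)·(4+1)^(4−1) = 1·125 = 125 (Konheim–Weiss)
One tuple (4,1,1,1) → sorted (1,1,1,4): b_i ≤ i ∀i, a PF.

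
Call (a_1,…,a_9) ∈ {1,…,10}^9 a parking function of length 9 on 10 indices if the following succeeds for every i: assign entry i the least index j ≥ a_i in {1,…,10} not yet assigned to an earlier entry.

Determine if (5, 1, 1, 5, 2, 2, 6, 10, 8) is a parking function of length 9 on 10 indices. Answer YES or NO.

Order a: b = (1, 1, 2, 2, 5, 5, 6, 8, 10).
  b_1=1 ≤ 2
  b_2=1 ≤ 3
  b_3=2 ≤ 4
  b_4=2 ≤ 5
  b_5=5 ≤ 6
  b_6=5 ≤ 7
  b_7=6 ≤ 8
  b_8=8 ≤ 9
  b_9=10 ≤ 10
All bounds hold ⇒ YES

YES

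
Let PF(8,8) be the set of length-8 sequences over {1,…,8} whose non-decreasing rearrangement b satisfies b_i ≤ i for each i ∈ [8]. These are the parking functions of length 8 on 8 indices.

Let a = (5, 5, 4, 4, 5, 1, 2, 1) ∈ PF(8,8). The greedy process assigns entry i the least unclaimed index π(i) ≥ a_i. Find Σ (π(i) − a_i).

Σπ = 36 ({1..8} each once); Σa = 5+5+4+4+5+1+2+1 = 27; disp = 36−27 = 9.

9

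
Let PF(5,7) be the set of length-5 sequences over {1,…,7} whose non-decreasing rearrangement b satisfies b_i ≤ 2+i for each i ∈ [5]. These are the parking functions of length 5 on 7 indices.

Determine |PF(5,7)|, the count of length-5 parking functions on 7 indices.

12288

Count = (7+1−5)·(7+1)^{5−1} = 3 · 4096 = 12288 (Pollak)
Example (1,5,5,2,6) → sorted (1,2,5,5,6): b_i ≤ 2+i ∀i, a PF.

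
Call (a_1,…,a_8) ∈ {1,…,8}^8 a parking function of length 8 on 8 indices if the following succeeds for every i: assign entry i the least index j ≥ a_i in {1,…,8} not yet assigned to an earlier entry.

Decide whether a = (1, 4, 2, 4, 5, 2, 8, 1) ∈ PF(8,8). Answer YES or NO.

Order a: b = (1, 1, 2, 2, 4, 4, 5, 8).
  b_1=1 ≤ 1
  b_2=1 ≤ 2
  b_3=2 ≤ 3
  b_4=2 ≤ 4
  b_5=4 ≤ 5
  b_6=4 ≤ 6
  b_7=5 ≤ 7
  b_8=8 ≤ 8
All bounds hold ⇒ YES

YES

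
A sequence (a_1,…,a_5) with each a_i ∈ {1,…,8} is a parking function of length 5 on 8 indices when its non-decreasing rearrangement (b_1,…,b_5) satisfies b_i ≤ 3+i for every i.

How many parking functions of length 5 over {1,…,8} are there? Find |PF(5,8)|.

26244

|PF| = (8−5+1)·(8+1)^(5−1) = 4×6561 = 26244
E.g. (3,6,1,6,4) → sorted (1,3,4,6,6): b_i ≤ 3+i ∀i, a PF.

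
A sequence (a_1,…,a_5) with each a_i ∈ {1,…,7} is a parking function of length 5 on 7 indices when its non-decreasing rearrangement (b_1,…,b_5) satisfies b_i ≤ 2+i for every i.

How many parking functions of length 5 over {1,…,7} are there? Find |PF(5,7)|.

#PF = (7+1−5)·(7+1)^{5−1} = 3×4096 = 12288 [KW]
Example (5,3,2,6,5) → sorted (2,3,5,5,6): b_i ≤ 2+i ∀i, a PF.

12288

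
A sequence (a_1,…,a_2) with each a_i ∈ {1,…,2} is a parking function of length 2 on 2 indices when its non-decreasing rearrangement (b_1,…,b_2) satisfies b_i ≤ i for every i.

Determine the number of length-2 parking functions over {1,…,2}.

3

Count = (2+1−2)·(2+1)^{2−1} = 1 · 3 = 3
E.g. (2,1) → sorted (1,2): b_i ≤ i ∀i, a PF.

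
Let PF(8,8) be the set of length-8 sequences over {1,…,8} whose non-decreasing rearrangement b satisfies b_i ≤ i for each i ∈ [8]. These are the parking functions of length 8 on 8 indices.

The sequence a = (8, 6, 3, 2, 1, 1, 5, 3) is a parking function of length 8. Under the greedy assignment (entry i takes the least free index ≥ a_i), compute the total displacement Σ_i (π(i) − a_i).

7

Σπ = 36 ({1..8} each once); Σa = 8+6+3+2+1+1+5+3 = 29; disp = 36−29 = 7.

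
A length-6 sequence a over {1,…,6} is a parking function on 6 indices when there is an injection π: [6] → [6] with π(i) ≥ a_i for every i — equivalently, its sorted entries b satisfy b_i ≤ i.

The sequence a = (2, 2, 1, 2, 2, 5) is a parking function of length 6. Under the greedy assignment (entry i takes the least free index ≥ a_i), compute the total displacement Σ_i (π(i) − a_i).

Σπ = 6·7/2 = 21 (π permutes [6]); Σa = 2+2+1+2+2+5 = 14; disp = 21−14 = 7.

7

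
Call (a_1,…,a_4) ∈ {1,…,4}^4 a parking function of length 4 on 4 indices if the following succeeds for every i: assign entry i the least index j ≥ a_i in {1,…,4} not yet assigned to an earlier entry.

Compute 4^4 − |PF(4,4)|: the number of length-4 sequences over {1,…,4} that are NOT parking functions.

Count = (4+1−4)·(4+1)^{4−1} = 1·125 = 125 [KW]
Example (4,3,3,1) → sorted (1,3,3,4): b_2=3>2, not a PF.
So 256 − 125 = 131 fail.

131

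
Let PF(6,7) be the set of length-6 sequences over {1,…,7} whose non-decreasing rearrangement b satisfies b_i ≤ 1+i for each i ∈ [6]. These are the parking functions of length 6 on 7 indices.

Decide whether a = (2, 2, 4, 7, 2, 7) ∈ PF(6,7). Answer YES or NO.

Rearranged: b = (2, 2, 2, 4, 7, 7).
  b_1=2 ≤ 2
  b_2=2 ≤ 3
  b_3=2 ≤ 4
  b_4=4 ≤ 5
  b_5=7 > 6
  fails at i=5 ⇒ NO

NO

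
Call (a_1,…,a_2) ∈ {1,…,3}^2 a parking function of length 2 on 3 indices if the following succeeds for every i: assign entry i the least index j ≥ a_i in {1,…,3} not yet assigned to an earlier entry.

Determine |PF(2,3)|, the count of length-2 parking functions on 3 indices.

|PF(2,3)| = (3+1−2)·(3+1)^{2−1} = 2·4 = 8 [KW]
Example (1,3) → sorted (1,3): b_i ≤ 1+i ∀i, a PF.

8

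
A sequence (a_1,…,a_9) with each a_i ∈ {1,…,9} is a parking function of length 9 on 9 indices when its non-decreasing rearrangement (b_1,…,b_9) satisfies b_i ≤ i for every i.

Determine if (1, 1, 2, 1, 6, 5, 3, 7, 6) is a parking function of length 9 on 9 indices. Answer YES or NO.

Order a: b = (1, 1, 1, 2, 3, 5, 6, 6, 7).
  b_1=1 ≤ 1
  b_2=1 ≤ 2
  b_3=1 ≤ 3
  b_4=2 ≤ 4
  b_5=3 ≤ 5
  b_6=5 ≤ 6
  b_7=6 ≤ 7
  b_8=6 ≤ 8
  b_9=7 ≤ 9
All bounds hold ⇒ YES

YES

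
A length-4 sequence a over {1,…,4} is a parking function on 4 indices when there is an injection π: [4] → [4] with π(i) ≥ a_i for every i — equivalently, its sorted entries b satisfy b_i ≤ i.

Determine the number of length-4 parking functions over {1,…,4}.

|PF(4,4)| = (4+1−4)·(4+1)^{4−1} = 1 · 125 = 125 (Pollak)
Example (2,1,4,3) → sorted (1,2,3,4): b_i ≤ i ∀i, a PF.

125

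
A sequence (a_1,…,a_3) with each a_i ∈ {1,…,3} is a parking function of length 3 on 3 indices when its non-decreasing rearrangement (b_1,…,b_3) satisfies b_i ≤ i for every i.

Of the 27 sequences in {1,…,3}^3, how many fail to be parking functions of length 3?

11

|PF| = (4−3)·4^(3−1) = 1×16 = 16 (Pollak)
E.g. (3,3,2) → sorted (2,3,3): b_1=2>1, not a PF.
So 27 − 16 = 11 fail.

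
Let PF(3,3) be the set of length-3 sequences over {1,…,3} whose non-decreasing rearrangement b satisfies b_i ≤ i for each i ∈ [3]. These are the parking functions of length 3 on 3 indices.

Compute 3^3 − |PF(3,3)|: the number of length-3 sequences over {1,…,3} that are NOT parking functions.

11

|PF| = (3−3+1)·(3+1)^(3−1) = 1 · 16 = 16 (Konheim–Weiss)
Example (2,3,3) → sorted (2,3,3): b_1=2>1, not a PF.
So 27 − 16 = 11 fail.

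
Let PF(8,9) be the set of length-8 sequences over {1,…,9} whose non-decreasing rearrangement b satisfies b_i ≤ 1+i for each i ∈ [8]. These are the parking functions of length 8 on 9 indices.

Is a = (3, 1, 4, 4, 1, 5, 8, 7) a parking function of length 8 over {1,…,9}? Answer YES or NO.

YES

Rearranged: b = (1, 1, 3, 4, 4, 5, 7, 8).
  b_1=1 ≤ 2
  b_2=1 ≤ 3
  b_3=3 ≤ 4
  b_4=4 ≤ 5
  b_5=4 ≤ 6
  b_6=5 ≤ 7
  b_7=7 ≤ 8
  b_8=8 ≤ 9
All bounds hold ⇒ YES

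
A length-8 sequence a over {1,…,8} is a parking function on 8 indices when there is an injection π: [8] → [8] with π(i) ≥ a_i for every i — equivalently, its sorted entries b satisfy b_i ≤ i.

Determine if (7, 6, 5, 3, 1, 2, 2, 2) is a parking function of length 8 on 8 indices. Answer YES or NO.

Order a: b = (1, 2, 2, 2, 3, 5, 6, 7).
  b_1=1 ≤ 1
  b_2=2 ≤ 2
  b_3=2 ≤ 3
  b_4=2 ≤ 4
  b_5=3 ≤ 5
  b_6=5 ≤ 6
  b_7=6 ≤ 7
  b_8=7 ≤ 8
All bounds hold ⇒ YES

YES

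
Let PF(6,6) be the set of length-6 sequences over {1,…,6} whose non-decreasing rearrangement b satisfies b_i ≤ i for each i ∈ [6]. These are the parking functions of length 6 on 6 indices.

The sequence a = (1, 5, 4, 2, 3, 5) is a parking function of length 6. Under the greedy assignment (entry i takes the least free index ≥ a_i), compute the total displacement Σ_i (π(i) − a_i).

1

Σπ(i) = 1+…+6 = 21; Σa = 1+5+4+2+3+5 = 20; disp = 21−20 = 1.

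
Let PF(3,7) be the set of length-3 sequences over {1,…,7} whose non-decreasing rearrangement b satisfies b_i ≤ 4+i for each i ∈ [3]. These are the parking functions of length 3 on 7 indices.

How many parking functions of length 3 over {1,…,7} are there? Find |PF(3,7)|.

320

Count = (8−3)·8^(3−1) = 5×64 = 320 (Konheim–Weiss)
Example (2,6,3) → sorted (2,3,6): b_i ≤ 4+i ∀i, a PF.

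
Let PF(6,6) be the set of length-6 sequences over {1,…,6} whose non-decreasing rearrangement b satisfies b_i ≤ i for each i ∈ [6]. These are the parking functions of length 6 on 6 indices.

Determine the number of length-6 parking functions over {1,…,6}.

16807

|PF(6,6)| = (6+1−6)·(6+1)^{6−1} = 1 · 16807 = 16807 [KW]
Check (3,1,1,5,2,6) → sorted (1,1,2,3,5,6): b_i ≤ i ∀i, a PF.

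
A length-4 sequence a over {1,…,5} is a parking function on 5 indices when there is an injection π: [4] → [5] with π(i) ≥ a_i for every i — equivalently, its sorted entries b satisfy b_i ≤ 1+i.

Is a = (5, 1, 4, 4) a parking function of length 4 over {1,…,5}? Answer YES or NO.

NO

Order a: b = (1, 4, 4, 5).
  b_1=1 ≤ 2
  b_2=4 > 3
  fails at i=2 ⇒ NO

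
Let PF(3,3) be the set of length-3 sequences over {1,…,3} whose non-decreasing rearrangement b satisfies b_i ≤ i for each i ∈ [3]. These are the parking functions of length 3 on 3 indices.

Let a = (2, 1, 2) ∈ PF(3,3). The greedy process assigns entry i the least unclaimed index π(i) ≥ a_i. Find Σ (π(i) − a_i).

Σπ = 3·4/2 = 6 (π permutes [3]); Σa = 2+1+2 = 5; disp = 6−5 = 1.

1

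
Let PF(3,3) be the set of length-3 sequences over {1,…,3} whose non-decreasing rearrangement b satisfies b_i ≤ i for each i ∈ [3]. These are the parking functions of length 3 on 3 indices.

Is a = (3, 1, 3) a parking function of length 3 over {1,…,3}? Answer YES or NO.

NO

Order a: b = (1, 3, 3).
  b_1=1 ≤ 1
  b_2=3 > 2
  fails at i=2 ⇒ NO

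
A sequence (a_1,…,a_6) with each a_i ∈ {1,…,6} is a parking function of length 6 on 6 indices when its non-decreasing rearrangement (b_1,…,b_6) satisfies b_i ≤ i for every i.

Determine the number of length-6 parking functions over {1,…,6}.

16807

|PF(6,6)| = (6+1−6)·(6+1)^{6−1} = 1·16807 = 16807
Example (2,2,2,5,1,6) → sorted (1,2,2,2,5,6): b_i ≤ i ∀i, a PF.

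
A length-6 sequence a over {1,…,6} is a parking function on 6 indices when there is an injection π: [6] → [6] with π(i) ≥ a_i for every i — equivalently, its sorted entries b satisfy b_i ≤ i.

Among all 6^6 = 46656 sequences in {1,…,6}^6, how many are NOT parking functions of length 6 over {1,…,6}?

29849

|PF| = (7−6)·7^(6−1) = 1 · 16807 = 16807
Example (1,6,6,6,1,6) → sorted (1,1,6,6,6,6): b_3=6>3, not a PF.
Total 46656; non-PF = 46656−16807 = 29849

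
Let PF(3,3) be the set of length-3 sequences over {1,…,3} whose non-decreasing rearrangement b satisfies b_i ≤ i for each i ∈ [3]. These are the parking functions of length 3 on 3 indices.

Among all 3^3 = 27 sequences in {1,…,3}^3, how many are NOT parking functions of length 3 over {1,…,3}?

11

|PF(3,3)| = 1·4^2 = 1×16 = 16 [KW]
Check (2,2,3) → sorted (2,2,3): b_1=2>1, not a PF.
So 27 − 16 = 11 fail.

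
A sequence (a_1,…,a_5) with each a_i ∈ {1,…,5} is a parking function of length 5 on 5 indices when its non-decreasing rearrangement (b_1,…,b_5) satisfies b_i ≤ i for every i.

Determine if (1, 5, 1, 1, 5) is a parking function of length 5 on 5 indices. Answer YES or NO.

Rearranged: b = (1, 1, 1, 5, 5).
  b_1=1 ≤ 1
  b_2=1 ≤ 2
  b_3=1 ≤ 3
  b_4=5 > 4
  fails at i=4 ⇒ NO

NO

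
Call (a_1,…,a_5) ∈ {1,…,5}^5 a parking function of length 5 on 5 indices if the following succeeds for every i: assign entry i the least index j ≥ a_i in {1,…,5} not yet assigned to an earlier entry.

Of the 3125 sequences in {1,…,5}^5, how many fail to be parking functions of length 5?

|PF(5,5)| = (5+1−5)·(5+1)^{5−1} = 1×1296 = 1296
Check (3,4,5,4,5) → sorted (3,4,4,5,5): b_1=3>1, not a PF.
5^5 − 1296 = 3125 − 1296 = 1829

1829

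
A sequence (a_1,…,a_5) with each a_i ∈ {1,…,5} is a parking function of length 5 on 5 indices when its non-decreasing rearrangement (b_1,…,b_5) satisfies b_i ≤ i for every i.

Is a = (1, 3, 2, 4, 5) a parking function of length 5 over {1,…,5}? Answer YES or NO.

Sorted: b = (1, 2, 3, 4, 5).
  b_1=1 ≤ 1
  b_2=2 ≤ 2
  b_3=3 ≤ 3
  b_4=4 ≤ 4
  b_5=5 ≤ 5
All bounds hold ⇒ YES

YES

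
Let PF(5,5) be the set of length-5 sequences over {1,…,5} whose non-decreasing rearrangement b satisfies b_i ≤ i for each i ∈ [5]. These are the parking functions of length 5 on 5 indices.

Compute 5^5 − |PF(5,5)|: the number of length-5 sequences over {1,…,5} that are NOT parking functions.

|PF(5,5)| = (5+1−5)·(5+1)^{5−1} = 1×1296 = 1296
Check (5,4,5,3,4) → sorted (3,4,4,5,5): b_1=3>1, not a PF.
So 3125 − 1296 = 1829 fail.

1829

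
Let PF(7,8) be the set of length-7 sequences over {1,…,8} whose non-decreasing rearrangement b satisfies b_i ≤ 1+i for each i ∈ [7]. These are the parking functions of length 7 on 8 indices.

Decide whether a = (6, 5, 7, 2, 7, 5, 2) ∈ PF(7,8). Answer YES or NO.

NO

Rearranged: b = (2, 2, 5, 5, 6, 7, 7).
  b_1=2 ≤ 2
  b_2=2 ≤ 3
  b_3=5 > 4
  fails at i=3 ⇒ NO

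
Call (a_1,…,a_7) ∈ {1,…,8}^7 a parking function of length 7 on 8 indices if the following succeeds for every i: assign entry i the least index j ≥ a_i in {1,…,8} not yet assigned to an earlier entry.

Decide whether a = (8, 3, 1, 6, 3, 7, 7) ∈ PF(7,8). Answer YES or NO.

Sorted: b = (1, 3, 3, 6, 7, 7, 8).
  b_1=1 ≤ 2
  b_2=3 ≤ 3
  b_3=3 ≤ 4
  b_4=6 > 5
  fails at i=4 ⇒ NO

NO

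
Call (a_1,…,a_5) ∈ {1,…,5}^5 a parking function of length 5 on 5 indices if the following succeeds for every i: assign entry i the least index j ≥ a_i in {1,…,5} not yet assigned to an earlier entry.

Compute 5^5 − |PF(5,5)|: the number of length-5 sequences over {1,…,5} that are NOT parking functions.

|PF| = (5−5+1)·(5+1)^(5−1) = 1×1296 = 1296 [KW]
One tuple (4,5,3,5,5) → sorted (3,4,5,5,5): b_1=3>1, not a PF.
Total 3125; non-PF = 3125−1296 = 1829

1829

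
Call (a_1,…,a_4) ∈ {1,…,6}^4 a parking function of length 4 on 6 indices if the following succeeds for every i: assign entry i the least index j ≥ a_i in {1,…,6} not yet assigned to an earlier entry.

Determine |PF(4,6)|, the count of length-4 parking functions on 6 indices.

1029

Count = 3·7^3 = 3×343 = 1029
Example (2,3,6,4) → sorted (2,3,4,6): b_i ≤ 2+i ∀i, a PF.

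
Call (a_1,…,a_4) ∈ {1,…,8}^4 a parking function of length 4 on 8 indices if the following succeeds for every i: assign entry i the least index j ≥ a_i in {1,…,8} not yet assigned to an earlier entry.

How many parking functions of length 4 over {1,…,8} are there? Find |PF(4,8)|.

3645

Count = (8−4+1)·(8+1)^(4−1) = 5×729 = 3645
One tuple (1,4,3,8) → sorted (1,3,4,8): b_i ≤ 4+i ∀i, a PF.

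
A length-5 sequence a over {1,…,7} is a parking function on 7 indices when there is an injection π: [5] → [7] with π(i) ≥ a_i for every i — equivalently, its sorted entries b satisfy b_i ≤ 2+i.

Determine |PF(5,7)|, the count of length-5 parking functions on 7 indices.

#PF = (8−5)·8^(5−1) = 3·4096 = 12288 (Pollak)
Check (4,3,2,2,2) → sorted (2,2,2,3,4): b_i ≤ 2+i ∀i, a PF.

12288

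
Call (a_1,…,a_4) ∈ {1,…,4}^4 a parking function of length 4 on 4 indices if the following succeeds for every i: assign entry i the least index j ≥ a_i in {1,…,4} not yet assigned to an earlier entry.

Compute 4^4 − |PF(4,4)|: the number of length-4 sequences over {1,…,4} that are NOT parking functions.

#PF = (4−4+1)·(4+1)^(4−1) = 1×125 = 125 (Konheim–Weiss)
E.g. (2,4,4,2) → sorted (2,2,4,4): b_1=2>1, not a PF.
4^4 − 125 = 256 − 125 = 131

131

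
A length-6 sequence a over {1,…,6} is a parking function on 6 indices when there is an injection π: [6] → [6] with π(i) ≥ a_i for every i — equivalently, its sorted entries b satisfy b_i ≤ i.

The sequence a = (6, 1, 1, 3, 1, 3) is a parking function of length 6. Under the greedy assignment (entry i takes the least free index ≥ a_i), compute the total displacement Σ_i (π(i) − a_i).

6

Σπ(i) = 1+…+6 = 21; Σa = 6+1+1+3+1+3 = 15; disp = 21−15 = 6.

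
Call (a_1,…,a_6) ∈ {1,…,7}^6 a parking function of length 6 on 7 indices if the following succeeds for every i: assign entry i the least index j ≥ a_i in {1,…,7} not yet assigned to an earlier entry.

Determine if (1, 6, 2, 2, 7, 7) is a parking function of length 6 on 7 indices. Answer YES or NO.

Sorted: b = (1, 2, 2, 6, 7, 7).
  b_1=1 ≤ 2
  b_2=2 ≤ 3
  b_3=2 ≤ 4
  b_4=6 > 5
  fails at i=4 ⇒ NO

NO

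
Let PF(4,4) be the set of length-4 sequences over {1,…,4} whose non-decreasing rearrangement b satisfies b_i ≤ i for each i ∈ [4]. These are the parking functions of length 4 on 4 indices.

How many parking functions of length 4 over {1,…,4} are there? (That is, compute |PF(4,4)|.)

|PF(4,4)| = (4+1−4)·(4+1)^{4−1} = 1 · 125 = 125
E.g. (1,2,1,1) → sorted (1,1,1,2): b_i ≤ i ∀i, a PF.

125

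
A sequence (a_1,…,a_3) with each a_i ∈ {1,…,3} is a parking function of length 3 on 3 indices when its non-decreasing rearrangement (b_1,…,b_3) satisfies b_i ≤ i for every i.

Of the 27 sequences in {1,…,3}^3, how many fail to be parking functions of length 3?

11

Count = (3−3+1)·(3+1)^(3−1) = 1·16 = 16 (Konheim–Weiss)
Check (3,3,3) → sorted (3,3,3): b_1=3>1, not a PF.
Total 27; non-PF = 27−16 = 11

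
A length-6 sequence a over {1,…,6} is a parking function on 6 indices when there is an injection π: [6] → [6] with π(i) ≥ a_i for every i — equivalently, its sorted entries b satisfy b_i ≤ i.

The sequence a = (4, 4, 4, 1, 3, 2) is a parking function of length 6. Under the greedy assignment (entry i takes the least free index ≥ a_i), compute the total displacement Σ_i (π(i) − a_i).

Σπ(i) = 1+…+6 = 21; Σa = 4+4+4+1+3+2 = 18; disp = 21−18 = 3.

3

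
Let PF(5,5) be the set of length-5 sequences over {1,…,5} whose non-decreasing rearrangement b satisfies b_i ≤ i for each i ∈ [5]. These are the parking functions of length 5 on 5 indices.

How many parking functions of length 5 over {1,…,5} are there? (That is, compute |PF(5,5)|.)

Count = (5−5+1)·(5+1)^(5−1) = 1·1296 = 1296 (Konheim–Weiss)
E.g. (3,2,2,2,1) → sorted (1,2,2,2,3): b_i ≤ i ∀i, a PF.

1296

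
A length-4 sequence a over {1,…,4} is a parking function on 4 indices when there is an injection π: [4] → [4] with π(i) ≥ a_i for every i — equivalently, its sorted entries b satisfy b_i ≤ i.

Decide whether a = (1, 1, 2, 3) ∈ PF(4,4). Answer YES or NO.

YES

Sorted: b = (1, 1, 2, 3).
  b_1=1 ≤ 1
  b_2=1 ≤ 2
  b_3=2 ≤ 3
  b_4=3 ≤ 4
All bounds hold ⇒ YES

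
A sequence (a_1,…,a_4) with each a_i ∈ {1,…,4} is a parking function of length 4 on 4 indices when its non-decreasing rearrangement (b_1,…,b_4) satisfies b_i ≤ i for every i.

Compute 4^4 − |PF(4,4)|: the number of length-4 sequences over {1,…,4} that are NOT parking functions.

131

#PF = (5−4)·5^(4−1) = 1 · 125 = 125 (Konheim–Weiss)
E.g. (4,1,4,1) → sorted (1,1,4,4): b_3=4>3, not a PF.
4^4 − 125 = 256 − 125 = 131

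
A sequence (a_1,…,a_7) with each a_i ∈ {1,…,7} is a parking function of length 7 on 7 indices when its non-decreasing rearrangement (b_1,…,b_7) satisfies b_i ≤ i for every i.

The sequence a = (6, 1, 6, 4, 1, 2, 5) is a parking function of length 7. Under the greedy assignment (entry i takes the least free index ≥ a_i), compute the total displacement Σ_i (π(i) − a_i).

Σπ = 28 ({1..7} each once); Σa = 6+1+6+4+1+2+5 = 25; disp = 28−25 = 3.

3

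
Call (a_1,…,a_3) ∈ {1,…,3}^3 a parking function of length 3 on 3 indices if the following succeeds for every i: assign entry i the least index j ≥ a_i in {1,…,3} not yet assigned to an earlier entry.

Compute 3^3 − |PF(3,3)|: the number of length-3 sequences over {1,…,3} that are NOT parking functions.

|PF(3,3)| = 1·4^2 = 1×16 = 16 (Konheim–Weiss)
Check (3,2,2) → sorted (2,2,3): b_1=2>1, not a PF.
So 27 − 16 = 11 fail.

11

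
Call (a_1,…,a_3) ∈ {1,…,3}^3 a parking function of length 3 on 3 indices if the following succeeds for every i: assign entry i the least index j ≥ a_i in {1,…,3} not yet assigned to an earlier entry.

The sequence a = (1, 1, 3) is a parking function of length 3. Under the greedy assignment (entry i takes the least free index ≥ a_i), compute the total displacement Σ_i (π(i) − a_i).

1

Σπ = 3·4/2 = 6 (π permutes [3]); Σa = 1+1+3 = 5; disp = 6−5 = 1.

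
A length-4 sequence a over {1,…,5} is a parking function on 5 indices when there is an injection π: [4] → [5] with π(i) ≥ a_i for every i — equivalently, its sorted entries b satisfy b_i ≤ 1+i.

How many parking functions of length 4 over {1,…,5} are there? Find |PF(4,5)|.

#PF = (5−4+1)·(5+1)^(4−1) = 2×216 = 432 (Pollak)
E.g. (2,2,5,3) → sorted (2,2,3,5): b_i ≤ 1+i ∀i, a PF.

432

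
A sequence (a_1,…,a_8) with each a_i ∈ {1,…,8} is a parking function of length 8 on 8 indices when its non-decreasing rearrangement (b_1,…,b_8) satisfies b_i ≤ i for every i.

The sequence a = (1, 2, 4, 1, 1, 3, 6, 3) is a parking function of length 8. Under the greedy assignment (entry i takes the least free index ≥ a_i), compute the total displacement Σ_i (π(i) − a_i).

Σπ = 8·9/2 = 36 (π permutes [8]); Σa = 1+2+4+1+1+3+6+3 = 21; disp = 36−21 = 15.

15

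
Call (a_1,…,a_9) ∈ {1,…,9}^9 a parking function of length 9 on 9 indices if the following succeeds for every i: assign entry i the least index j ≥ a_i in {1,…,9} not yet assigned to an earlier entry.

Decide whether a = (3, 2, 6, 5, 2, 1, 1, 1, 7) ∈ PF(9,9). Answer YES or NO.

YES

Rearranged: b = (1, 1, 1, 2, 2, 3, 5, 6, 7).
  b_1=1 ≤ 1
  b_2=1 ≤ 2
  b_3=1 ≤ 3
  b_4=2 ≤ 4
  b_5=2 ≤ 5
  b_6=3 ≤ 6
  b_7=5 ≤ 7
  b_8=6 ≤ 8
  b_9=7 ≤ 9
All bounds hold ⇒ YES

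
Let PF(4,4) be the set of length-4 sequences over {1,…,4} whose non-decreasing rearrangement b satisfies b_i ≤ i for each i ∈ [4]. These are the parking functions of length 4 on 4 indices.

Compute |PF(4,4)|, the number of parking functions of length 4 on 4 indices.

#PF = (4−4+1)·(4+1)^(4−1) = 1×125 = 125 (Pollak)
One tuple (2,3,1,4) → sorted (1,2,3,4): b_i ≤ i ∀i, a PF.

125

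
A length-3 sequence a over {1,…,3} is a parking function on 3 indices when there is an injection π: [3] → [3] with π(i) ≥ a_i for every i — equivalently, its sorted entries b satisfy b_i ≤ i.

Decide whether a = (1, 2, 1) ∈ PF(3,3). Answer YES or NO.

Rearranged: b = (1, 1, 2).
  b_1=1 ≤ 1
  b_2=1 ≤ 2
  b_3=2 ≤ 3
All bounds hold ⇒ YES

YES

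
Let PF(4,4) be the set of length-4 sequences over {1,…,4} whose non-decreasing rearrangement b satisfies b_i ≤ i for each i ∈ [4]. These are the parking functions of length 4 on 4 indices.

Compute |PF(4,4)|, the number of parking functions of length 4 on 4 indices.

125

|PF(4,4)| = 1·5^3 = 1 · 125 = 125 (Konheim–Weiss)
Example (2,1,2,3) → sorted (1,2,2,3): b_i ≤ i ∀i, a PF.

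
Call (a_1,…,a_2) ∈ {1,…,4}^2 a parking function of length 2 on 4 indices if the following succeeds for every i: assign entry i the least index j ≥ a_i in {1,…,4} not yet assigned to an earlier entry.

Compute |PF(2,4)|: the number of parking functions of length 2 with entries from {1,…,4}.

15

Count = (4+1−2)·(4+1)^{2−1} = 3·5 = 15
Example (3,4) → sorted (3,4): b_i ≤ 2+i ∀i, a PF.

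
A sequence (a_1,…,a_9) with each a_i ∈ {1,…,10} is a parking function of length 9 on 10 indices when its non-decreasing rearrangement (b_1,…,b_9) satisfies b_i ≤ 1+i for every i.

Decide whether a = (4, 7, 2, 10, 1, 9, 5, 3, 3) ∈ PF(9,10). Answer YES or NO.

Order a: b = (1, 2, 3, 3, 4, 5, 7, 9, 10).
  b_1=1 ≤ 2
  b_2=2 ≤ 3
  b_3=3 ≤ 4
  b_4=3 ≤ 5
  b_5=4 ≤ 6
  b_6=5 ≤ 7
  b_7=7 ≤ 8
  b_8=9 ≤ 9
  b_9=10 ≤ 10
All bounds hold ⇒ YES

YES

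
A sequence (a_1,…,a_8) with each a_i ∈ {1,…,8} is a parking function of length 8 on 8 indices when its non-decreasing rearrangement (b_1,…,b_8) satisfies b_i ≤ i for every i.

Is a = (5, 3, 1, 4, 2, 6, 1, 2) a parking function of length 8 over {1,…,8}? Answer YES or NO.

Sorted: b = (1, 1, 2, 2, 3, 4, 5, 6).
  b_1=1 ≤ 1
  b_2=1 ≤ 2
  b_3=2 ≤ 3
  b_4=2 ≤ 4
  b_5=3 ≤ 5
  b_6=4 ≤ 6
  b_7=5 ≤ 7
  b_8=6 ≤ 8
All bounds hold ⇒ YES

YES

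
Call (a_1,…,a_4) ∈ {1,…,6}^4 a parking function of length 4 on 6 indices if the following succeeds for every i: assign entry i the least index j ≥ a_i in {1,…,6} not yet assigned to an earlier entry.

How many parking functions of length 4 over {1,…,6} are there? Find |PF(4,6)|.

1029

|PF| = 3·7^3 = 3 · 343 = 1029 (Konheim–Weiss)
E.g. (1,2,3,2) → sorted (1,2,2,3): b_i ≤ 2+i ∀i, a PF.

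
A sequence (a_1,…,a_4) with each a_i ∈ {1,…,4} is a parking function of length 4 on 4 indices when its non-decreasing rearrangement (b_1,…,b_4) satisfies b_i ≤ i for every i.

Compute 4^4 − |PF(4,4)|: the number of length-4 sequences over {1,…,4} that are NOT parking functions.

Count = (4−4+1)·(4+1)^(4−1) = 1×125 = 125 (Pollak)
Example (3,3,2,2) → sorted (2,2,3,3): b_1=2>1, not a PF.
So 256 − 125 = 131 fail.

131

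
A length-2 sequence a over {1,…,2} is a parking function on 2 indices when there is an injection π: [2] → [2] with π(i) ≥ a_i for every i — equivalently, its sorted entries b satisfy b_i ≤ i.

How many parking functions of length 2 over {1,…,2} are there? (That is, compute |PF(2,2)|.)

|PF| = (3−2)·3^(2−1) = 1·3 = 3 (Konheim–Weiss)
One tuple (1,1) → sorted (1,1): b_i ≤ i ∀i, a PF.

3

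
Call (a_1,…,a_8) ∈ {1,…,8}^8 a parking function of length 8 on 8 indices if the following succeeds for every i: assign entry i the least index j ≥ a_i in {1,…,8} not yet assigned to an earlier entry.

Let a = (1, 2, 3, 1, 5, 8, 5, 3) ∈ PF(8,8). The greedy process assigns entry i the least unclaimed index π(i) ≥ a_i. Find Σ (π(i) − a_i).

8

Σπ(i) = 1+…+8 = 36; Σa = 1+2+3+1+5+8+5+3 = 28; disp = 36−28 = 8.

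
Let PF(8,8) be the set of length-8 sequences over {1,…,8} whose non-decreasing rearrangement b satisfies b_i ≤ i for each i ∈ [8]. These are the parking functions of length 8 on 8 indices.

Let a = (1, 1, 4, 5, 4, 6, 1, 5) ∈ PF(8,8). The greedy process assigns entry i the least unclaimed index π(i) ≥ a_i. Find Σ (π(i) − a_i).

9

Σπ = 36 ({1..8} each once); Σa = 1+1+4+5+4+6+1+5 = 27; disp = 36−27 = 9.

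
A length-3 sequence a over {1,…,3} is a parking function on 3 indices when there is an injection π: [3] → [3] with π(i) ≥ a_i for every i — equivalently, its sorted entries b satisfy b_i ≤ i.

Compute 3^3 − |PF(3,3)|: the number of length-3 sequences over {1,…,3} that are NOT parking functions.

Count = (3+1−3)·(3+1)^{3−1} = 1×16 = 16 (Konheim–Weiss)
E.g. (2,3,3) → sorted (2,3,3): b_1=2>1, not a PF.
So 27 − 16 = 11 fail.

11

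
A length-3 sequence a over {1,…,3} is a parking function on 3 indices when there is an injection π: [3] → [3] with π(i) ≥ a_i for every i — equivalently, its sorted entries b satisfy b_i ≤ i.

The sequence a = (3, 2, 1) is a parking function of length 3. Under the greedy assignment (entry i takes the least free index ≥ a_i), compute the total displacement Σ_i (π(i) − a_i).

Σπ = 6 ({1..3} each once); Σa = 3+2+1 = 6; disp = 6−6 = 0.

0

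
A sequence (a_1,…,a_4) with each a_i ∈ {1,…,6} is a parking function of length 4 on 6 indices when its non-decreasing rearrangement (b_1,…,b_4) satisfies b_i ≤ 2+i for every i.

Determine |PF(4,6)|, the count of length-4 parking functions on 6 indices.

#PF = (7−4)·7^(4−1) = 3 · 343 = 1029 (Pollak)
E.g. (4,2,5,1) → sorted (1,2,4,5): b_i ≤ 2+i ∀i, a PF.

1029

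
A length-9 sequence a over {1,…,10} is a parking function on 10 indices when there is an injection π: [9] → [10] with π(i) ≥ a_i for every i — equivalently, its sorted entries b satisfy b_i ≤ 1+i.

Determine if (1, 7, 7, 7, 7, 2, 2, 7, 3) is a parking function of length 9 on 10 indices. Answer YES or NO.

Order a: b = (1, 2, 2, 3, 7, 7, 7, 7, 7).
  b_1=1 ≤ 2
  b_2=2 ≤ 3
  b_3=2 ≤ 4
  b_4=3 ≤ 5
  b_5=7 > 6
  fails at i=5 ⇒ NO

NO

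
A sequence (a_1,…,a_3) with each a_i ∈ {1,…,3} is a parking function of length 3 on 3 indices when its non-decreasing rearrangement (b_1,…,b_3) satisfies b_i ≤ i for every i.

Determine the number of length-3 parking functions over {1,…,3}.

16

|PF| = 1·4^2 = 1 · 16 = 16
Example (3,1,1) → sorted (1,1,3): b_i ≤ i ∀i, a PF.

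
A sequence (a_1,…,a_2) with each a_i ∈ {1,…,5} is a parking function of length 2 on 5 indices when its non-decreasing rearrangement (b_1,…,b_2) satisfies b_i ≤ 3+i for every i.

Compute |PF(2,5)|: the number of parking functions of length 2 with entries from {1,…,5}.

24

|PF| = (5+1−2)·(5+1)^{2−1} = 4 · 6 = 24 (Pollak)
E.g. (3,3) → sorted (3,3): b_i ≤ 3+i ∀i, a PF.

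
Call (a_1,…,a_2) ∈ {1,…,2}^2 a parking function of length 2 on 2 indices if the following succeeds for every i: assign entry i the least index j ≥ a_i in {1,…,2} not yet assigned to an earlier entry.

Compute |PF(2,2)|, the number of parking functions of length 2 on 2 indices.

|PF| = (2−2+1)·(2+1)^(2−1) = 1 · 3 = 3
Check (1,1) → sorted (1,1): b_i ≤ i ∀i, a PF.

3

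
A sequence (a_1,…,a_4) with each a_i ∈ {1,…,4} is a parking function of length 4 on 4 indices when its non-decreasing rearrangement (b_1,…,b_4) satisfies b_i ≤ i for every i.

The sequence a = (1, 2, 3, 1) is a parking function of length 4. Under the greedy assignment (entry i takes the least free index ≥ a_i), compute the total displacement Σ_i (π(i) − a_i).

Σπ = 10 ({1..4} each once); Σa = 1+2+3+1 = 7; disp = 10−7 = 3.

3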